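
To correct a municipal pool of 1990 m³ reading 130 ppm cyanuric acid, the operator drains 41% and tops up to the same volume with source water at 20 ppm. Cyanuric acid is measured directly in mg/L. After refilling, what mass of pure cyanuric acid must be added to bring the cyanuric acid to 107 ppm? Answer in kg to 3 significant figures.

44.0 kg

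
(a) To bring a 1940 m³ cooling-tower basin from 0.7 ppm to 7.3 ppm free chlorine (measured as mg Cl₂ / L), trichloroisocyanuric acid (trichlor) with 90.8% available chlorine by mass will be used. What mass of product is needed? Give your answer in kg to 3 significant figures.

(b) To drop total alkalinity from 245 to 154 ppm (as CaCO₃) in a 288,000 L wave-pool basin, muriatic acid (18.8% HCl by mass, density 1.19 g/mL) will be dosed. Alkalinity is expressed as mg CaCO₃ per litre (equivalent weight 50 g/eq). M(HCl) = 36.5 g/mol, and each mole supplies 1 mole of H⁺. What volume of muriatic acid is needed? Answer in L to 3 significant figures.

(a) 14.1 kg; (b) 85.5 L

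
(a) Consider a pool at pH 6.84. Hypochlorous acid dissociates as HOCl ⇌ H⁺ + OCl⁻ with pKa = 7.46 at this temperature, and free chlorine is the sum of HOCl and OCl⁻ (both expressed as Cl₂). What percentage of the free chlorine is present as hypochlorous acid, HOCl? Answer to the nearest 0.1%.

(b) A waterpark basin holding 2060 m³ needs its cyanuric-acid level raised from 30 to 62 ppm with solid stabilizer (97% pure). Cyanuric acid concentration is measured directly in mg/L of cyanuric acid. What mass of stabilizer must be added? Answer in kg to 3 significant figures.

(a) 80.7%; (b) 68.0 kg

(a) [OCl⁻]/[HOCl] = 10^(pH − pKa) = 10^(6.84 − 7.46) = 10^-0.62 = 0.2399.
(a) Fraction as HOCl = 1 / (1 + 0.2399) = 0.8065.

(b) Volume: 2060 m³ = 2,060,000 L.
(b) CYA to add: (62 − 30) = 32 mg/L × 2,060,000 L = 65,920 g cyanuric acid.
(b) At 97% purity: 65,920 / 0.97 = 67,960 g product.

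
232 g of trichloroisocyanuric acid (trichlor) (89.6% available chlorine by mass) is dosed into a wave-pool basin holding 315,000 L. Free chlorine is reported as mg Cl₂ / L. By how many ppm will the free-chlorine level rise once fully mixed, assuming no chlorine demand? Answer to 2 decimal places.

Available chlorine delivered: 232 g × 0.896 = 207.9 g as Cl₂.
Concentration rise: 207.9 g / 315,000 L = 0.6599 mg/L = 0.66 ppm.

0.66 ppm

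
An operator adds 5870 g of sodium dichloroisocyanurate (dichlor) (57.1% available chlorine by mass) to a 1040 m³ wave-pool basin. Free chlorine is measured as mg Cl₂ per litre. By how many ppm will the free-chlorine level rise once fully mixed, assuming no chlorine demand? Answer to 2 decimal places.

3.22 ppm

Volume: 1040 m³ = 1,040,000 L.
Available chlorine delivered: 5870 g × 0.571 = 3352 g as Cl₂.
Concentration rise: 3352 g / 1,040,000 L = 3.223 mg/L = 3.22 ppm.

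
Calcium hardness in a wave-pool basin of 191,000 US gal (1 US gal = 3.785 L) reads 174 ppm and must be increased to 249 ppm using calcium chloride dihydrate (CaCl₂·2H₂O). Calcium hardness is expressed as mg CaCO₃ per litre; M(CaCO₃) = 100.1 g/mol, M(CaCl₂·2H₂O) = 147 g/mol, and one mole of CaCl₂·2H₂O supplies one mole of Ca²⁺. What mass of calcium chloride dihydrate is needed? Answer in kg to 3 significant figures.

Volume: 191,000 US gal × 3.785 L/gal = 722,935 L.
Hardness to add: (249 − 174) = 75 mg/L as CaCO₃ × 722,935 L = 54,220 g as CaCO₃.
Moles of Ca²⁺ (1 mol Ca²⁺ ≡ 1 mol CaCO₃): 54,220 / 100.1 g/mol = 541.7 mol.
Mass of CaCl₂·2H₂O: 541.7 × 147 = 79,620 g.

79.6 kg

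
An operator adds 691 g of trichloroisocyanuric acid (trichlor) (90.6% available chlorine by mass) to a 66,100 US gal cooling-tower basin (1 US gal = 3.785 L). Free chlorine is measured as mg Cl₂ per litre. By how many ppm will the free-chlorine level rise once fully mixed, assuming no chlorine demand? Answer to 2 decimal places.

2.50 ppm

Volume: 66,100 US gal × 3.785 L/gal = 250,188 L.
Available chlorine delivered: 691 g × 0.906 = 626 g as Cl₂.
Concentration rise: 626 g / 250,188 L = 2.502 mg/L = 2.50 ppm.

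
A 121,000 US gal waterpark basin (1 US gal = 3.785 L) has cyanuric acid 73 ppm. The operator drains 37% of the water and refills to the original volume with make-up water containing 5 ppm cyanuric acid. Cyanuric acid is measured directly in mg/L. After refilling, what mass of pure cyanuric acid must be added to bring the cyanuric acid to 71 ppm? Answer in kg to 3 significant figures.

Volume: 121,000 US gal × 3.785 L/gal = 457,985 L.
After draining 37% and refilling: 73 × 0.63 + 5 × 0.37 = 47.84 ppm.
Deficit to target: 71 − 47.84 = 23.16 mg/L.
Mass: 23.16 mg/L × 457,985 L = 10,610 g cyanuric acid.

10.6 kg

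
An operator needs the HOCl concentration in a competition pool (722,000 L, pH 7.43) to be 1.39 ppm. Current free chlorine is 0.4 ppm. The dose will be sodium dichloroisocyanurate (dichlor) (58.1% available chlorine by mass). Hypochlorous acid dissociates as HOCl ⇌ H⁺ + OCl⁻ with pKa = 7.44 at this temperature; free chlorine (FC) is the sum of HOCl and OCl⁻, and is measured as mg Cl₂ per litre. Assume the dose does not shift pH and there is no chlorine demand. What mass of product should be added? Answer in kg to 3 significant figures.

[OCl⁻]/[HOCl] = 10^(pH − pKa) = 10^(7.43 − 7.44) = 0.9772; fraction as HOCl = 1/(1 + 0.9772) = 0.5058.
Free chlorine required for 1.39 ppm HOCl: 1.39 / 0.5058 = 2.748 ppm.
FC to add: 2.748 − 0.4 = 2.348 mg/L as Cl₂.
Cl₂ equivalent: 2.348 mg/L × 722,000 L = 1696 g.
Product at 58.1% available Cl: 1696 / 0.581 = 2918 g.

2.92 kg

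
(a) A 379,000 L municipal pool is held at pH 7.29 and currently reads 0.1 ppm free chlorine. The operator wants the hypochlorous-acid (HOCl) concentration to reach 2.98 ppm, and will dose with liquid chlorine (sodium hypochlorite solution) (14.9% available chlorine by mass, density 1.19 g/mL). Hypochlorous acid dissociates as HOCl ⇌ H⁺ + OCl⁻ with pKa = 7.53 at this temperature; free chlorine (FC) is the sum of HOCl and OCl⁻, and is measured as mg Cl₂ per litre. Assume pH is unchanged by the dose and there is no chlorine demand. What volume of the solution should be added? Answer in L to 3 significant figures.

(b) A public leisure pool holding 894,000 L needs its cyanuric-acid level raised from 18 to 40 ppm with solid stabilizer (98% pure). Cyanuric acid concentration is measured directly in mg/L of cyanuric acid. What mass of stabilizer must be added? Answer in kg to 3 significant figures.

(a) 9.82 L; (b) 20.1 kg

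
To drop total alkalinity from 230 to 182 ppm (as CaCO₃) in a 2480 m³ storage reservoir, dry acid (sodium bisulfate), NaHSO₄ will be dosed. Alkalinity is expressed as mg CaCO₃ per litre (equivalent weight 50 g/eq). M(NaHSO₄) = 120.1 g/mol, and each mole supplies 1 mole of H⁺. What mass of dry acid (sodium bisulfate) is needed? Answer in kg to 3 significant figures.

286 kg

Volume: 2480 m³ = 2,480,000 L.
Alkalinity to neutralize: (230 − 182) = 48 mg/L as CaCO₃ × 2,480,000 L = 119,000 g as CaCO₃.
Equivalents of H⁺ required: 119,000 ÷ 50 g/eq = 2381 eq = 2381 mol NaHSO₄.
Mass of NaHSO₄: 2381 × 120.1 = 285,900 g.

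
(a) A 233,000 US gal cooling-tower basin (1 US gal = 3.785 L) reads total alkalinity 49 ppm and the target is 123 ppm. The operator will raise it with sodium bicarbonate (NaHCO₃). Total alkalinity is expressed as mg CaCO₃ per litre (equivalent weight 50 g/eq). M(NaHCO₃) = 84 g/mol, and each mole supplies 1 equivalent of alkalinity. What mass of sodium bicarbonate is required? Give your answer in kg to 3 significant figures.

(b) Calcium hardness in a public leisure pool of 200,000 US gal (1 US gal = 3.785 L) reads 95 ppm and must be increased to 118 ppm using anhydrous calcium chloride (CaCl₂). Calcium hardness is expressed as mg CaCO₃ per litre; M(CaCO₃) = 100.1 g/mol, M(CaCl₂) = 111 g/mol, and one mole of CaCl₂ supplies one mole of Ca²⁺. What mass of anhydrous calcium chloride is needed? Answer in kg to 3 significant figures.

(a) 110 kg; (b) 19.3 kg

(a) Volume: 233,000 US gal × 3.785 L/gal = 881,905 L.
(a) Alkalinity to add: (123 − 49) = 74 mg/L as CaCO₃ × 881,905 L = 65,260 g as CaCO₃.
(a) Equivalents: 65,260 g ÷ 50 g/eq = 1305 eq.
(a) NaHCO₃ supplies 1 eq per mole → 1305 mol.
(a) Mass: 1305 mol × 84 g/mol = 109,600 g.

(b) Volume: 200,000 US gal × 3.785 L/gal = 757,000 L.
(b) Hardness to add: (118 − 95) = 23 mg/L as CaCO₃ × 757,000 L = 17,410 g as CaCO₃.
(b) Moles of Ca²⁺ (1 mol Ca²⁺ ≡ 1 mol CaCO₃): 17,410 / 100.1 g/mol = 173.9 mol.
(b) Mass of CaCl₂: 173.9 × 111 = 19,310 g.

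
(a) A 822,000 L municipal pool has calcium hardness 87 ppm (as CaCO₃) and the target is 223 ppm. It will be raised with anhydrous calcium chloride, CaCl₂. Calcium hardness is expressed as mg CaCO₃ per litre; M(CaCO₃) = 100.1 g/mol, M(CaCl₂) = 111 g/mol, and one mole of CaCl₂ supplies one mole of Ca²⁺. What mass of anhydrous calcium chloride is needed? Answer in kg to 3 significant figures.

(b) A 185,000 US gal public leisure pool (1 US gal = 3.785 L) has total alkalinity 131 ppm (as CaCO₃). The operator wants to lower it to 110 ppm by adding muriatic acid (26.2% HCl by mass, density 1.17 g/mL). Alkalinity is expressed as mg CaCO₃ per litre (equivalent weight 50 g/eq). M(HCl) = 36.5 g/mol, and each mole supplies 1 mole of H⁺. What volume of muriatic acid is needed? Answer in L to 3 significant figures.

(a) Hardness to add: (223 − 87) = 136 mg/L as CaCO₃ × 822,000 L = 111,800 g as CaCO₃.
(a) Moles of Ca²⁺ (1 mol Ca²⁺ ≡ 1 mol CaCO₃): 111,800 / 100.1 g/mol = 1117 mol.
(a) Mass of CaCl₂: 1117 × 111 = 124,000 g.

(b) Volume: 185,000 US gal × 3.785 L/gal = 700,225 L.
(b) Alkalinity to neutralize: (131 − 110) = 21 mg/L as CaCO₃ × 700,225 L = 14,700 g as CaCO₃.
(b) Equivalents of H⁺ required: 14,700 ÷ 50 g/eq = 294.1 eq = 294.1 mol HCl.
(b) Mass of HCl: 294.1 × 36.5 = 10,730 g.
(b) Mass of 26.2% solution: 10,730 / 0.262 = 40,970 g.
(b) Volume: 40,970 g ÷ 1.17 g/mL = 35,020 mL.

(a) 124 kg; (b) 35.0 L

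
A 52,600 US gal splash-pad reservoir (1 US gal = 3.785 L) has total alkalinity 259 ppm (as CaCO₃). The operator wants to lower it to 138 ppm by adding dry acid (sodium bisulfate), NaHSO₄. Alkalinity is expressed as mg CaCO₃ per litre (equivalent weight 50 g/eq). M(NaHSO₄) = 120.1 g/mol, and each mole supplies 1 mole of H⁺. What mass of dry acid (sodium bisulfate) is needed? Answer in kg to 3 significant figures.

57.9 kg

Volume: 52,600 US gal × 3.785 L/gal = 199,091 L.
Alkalinity to neutralize: (259 − 138) = 121 mg/L as CaCO₃ × 199,091 L = 24,090 g as CaCO₃.
Equivalents of H⁺ required: 24,090 ÷ 50 g/eq = 481.8 eq = 481.8 mol NaHSO₄.
Mass of NaHSO₄: 481.8 × 120.1 = 57,860 g.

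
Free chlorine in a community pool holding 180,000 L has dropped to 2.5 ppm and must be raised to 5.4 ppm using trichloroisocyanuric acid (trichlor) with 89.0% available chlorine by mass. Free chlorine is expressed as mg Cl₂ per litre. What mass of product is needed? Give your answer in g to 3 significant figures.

Chlorine deficit: 5.4 − 2.5 = 2.9 ppm = 2.9 mg/L as Cl₂.
Cl₂ equivalent needed: 2.9 mg/L × 180,000 L = 522,000 mg = 522 g.
Product at 89.0% available chlorine: 522 / 0.89 = 586.5 g.

587 g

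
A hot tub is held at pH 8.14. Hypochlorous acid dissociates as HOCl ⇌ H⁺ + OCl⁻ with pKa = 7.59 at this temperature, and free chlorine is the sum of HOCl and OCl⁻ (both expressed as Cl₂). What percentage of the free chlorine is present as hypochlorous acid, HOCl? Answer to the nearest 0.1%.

22.0%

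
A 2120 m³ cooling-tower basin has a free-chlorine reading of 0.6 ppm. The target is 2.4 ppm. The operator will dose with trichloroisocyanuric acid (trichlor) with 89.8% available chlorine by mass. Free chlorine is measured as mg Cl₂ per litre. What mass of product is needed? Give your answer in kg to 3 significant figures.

Volume: 2120 m³ = 2,120,000 L.
Chlorine deficit: 2.4 − 0.6 = 1.8 ppm = 1.8 mg/L as Cl₂.
Cl₂ equivalent needed: 1.8 mg/L × 2,120,000 L = 3,816,000 mg = 3816 g.
Product at 89.8% available chlorine: 3816 / 0.898 = 4249 g.

4.25 kg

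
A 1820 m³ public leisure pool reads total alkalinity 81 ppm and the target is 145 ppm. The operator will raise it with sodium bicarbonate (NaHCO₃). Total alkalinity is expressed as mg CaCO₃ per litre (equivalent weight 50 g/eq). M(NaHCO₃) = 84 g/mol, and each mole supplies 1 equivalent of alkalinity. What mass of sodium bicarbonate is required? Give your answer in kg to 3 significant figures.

196 kg

Volume: 1820 m³ = 1,820,000 L.
Alkalinity to add: (145 − 81) = 64 mg/L as CaCO₃ × 1,820,000 L = 116,500 g as CaCO₃.
Equivalents: 116,500 g ÷ 50 g/eq = 2330 eq.
NaHCO₃ supplies 1 eq per mole → 2330 mol.
Mass: 2330 mol × 84 g/mol = 195,700 g.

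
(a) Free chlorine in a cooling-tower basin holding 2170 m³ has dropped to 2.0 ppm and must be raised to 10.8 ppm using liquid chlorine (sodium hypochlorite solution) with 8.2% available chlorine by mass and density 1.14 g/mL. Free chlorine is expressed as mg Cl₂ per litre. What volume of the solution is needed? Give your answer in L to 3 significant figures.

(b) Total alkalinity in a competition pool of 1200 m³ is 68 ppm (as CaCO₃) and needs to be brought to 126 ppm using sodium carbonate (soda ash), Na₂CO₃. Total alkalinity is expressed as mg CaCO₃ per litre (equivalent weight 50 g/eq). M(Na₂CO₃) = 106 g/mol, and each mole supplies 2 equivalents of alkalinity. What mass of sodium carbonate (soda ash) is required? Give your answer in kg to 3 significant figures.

(a) Volume: 2170 m³ = 2,170,000 L.
(a) Chlorine deficit: 10.8 − 2.0 = 8.8 ppm = 8.8 mg/L as Cl₂.
(a) Cl₂ equivalent needed: 8.8 mg/L × 2,170,000 L = 19,100,000 mg = 19,100 g.
(a) Product at 8.2% available chlorine: 19,100 / 0.082 = 232,900 g.
(a) Volume at density 1.14 g/mL: 232,900 g ÷ 1.14 g/mL = 204,300 mL.

(b) Volume: 1200 m³ = 1,200,000 L.
(b) Alkalinity to add: (126 − 68) = 58 mg/L as CaCO₃ × 1,200,000 L = 69,600 g as CaCO₃.
(b) Equivalents: 69,600 g ÷ 50 g/eq = 1392 eq.
(b) Each mole of Na₂CO₃ supplies 2 eq, so 1392 / 2 = 696 mol.
(b) Mass: 696 mol × 106 g/mol = 73,780 g.

(a) 204 L; (b) 73.8 kg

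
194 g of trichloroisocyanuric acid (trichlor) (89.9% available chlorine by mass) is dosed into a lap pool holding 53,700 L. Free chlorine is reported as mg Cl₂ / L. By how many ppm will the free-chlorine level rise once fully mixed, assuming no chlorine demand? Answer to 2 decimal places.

Available chlorine delivered: 194 g × 0.899 = 174.4 g as Cl₂.
Concentration rise: 174.4 g / 53,700 L = 3.248 mg/L = 3.25 ppm.

3.25 ppm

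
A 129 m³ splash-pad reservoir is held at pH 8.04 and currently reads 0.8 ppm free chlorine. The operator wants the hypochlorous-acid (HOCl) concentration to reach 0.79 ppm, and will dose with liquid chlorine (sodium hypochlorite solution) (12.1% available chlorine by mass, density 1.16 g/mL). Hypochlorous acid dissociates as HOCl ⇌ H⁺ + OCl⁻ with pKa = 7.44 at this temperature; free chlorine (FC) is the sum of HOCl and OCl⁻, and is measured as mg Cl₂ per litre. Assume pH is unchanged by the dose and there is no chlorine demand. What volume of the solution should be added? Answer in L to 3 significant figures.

Volume: 129 m³ = 129,000 L.
[OCl⁻]/[HOCl] = 10^(pH − pKa) = 10^(8.04 − 7.44) = 3.981; fraction as HOCl = 1/(1 + 3.981) = 0.2008.
Free chlorine required for 0.79 ppm HOCl: 0.79 / 0.2008 = 3.935 ppm.
FC to add: 3.935 − 0.8 = 3.135 mg/L as Cl₂.
Cl₂ equivalent: 3.135 mg/L × 129,000 L = 404.4 g.
Product at 12.1% available Cl: 404.4 / 0.121 = 3342 g.
Volume: 3342 g ÷ 1.16 g/mL = 2881 mL.

2.88 L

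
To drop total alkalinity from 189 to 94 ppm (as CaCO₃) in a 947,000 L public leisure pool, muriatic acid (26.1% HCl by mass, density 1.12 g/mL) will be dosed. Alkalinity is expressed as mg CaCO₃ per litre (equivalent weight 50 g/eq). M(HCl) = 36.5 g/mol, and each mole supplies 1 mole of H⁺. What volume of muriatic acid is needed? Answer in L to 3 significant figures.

Alkalinity to neutralize: (189 − 94) = 95 mg/L as CaCO₃ × 947,000 L = 89,960 g as CaCO₃.
Equivalents of H⁺ required: 89,960 ÷ 50 g/eq = 1799 eq = 1799 mol HCl.
Mass of HCl: 1799 × 36.5 = 65,670 g.
Mass of 26.1% solution: 65,670 / 0.261 = 251,600 g.
Volume: 251,600 g ÷ 1.12 g/mL = 224,700 mL.

225 L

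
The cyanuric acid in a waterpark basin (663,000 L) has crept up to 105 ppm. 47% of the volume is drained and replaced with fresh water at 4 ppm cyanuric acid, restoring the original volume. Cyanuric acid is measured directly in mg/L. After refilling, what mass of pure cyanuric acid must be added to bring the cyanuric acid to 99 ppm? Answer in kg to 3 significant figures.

27.5 kg

After draining 47% and refilling: 105 × 0.53 + 4 × 0.47 = 57.53 ppm.
Deficit to target: 99 − 57.53 = 41.47 mg/L.
Mass: 41.47 mg/L × 663,000 L = 27,490 g cyanuric acid.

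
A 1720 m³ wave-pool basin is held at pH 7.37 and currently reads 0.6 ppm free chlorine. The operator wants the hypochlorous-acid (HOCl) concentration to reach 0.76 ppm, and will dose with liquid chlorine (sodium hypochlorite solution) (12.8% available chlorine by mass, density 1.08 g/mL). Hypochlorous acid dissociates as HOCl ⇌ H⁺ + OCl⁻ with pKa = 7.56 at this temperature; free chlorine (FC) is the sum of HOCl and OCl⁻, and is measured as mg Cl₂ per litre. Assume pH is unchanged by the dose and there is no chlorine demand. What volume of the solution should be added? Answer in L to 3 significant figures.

Volume: 1720 m³ = 1,720,000 L.
[OCl⁻]/[HOCl] = 10^(pH − pKa) = 10^(7.37 − 7.56) = 0.6457; fraction as HOCl = 1/(1 + 0.6457) = 0.6077.
Free chlorine required for 0.76 ppm HOCl: 0.76 / 0.6077 = 1.251 ppm.
FC to add: 1.251 − 0.6 = 0.6507 mg/L as Cl₂.
Cl₂ equivalent: 0.6507 mg/L × 1,720,000 L = 1119 g.
Product at 12.8% available Cl: 1119 / 0.128 = 8744 g.
Volume: 8744 g ÷ 1.08 g/mL = 8096 mL.

8.10 L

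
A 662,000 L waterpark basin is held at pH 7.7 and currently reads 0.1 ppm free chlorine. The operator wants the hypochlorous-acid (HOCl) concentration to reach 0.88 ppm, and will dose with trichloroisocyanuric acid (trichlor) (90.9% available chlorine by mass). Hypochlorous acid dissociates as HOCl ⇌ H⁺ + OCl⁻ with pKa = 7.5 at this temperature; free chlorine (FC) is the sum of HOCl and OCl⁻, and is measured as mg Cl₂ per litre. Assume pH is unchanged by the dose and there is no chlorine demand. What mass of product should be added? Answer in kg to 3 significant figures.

1.58 kg

[OCl⁻]/[HOCl] = 10^(pH − pKa) = 10^(7.7 − 7.5) = 1.585; fraction as HOCl = 1/(1 + 1.585) = 0.3869.
Free chlorine required for 0.88 ppm HOCl: 0.88 / 0.3869 = 2.275 ppm.
FC to add: 2.275 − 0.1 = 2.175 mg/L as Cl₂.
Cl₂ equivalent: 2.175 mg/L × 662,000 L = 1440 g.
Product at 90.9% available Cl: 1440 / 0.909 = 1584 g.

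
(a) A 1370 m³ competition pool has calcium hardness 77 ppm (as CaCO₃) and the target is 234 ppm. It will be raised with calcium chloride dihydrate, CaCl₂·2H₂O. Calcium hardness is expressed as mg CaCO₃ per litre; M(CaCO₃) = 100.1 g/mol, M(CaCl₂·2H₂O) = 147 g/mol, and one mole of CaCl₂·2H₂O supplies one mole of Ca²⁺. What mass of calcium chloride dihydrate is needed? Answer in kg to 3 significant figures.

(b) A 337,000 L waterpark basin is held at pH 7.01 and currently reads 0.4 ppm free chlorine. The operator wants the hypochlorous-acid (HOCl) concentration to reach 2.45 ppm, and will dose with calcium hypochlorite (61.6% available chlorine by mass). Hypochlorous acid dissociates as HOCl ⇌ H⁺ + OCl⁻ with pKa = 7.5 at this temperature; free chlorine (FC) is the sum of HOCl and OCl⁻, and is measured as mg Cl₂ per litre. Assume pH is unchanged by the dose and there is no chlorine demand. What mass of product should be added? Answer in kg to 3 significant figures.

(a) 316 kg; (b) 1.56 kg

(a) Volume: 1370 m³ = 1,370,000 L.
(a) Hardness to add: (234 − 77) = 157 mg/L as CaCO₃ × 1,370,000 L = 215,100 g as CaCO₃.
(a) Moles of Ca²⁺ (1 mol Ca²⁺ ≡ 1 mol CaCO₃): 215,100 / 100.1 g/mol = 2149 mol.
(a) Mass of CaCl₂·2H₂O: 2149 × 147 = 315,900 g.

(b) [OCl⁻]/[HOCl] = 10^(pH − pKa) = 10^(7.01 − 7.5) = 0.3236; fraction as HOCl = 1/(1 + 0.3236) = 0.7555.
(b) Free chlorine required for 2.45 ppm HOCl: 2.45 / 0.7555 = 3.243 ppm.
(b) FC to add: 3.243 − 0.4 = 2.843 mg/L as Cl₂.
(b) Cl₂ equivalent: 2.843 mg/L × 337,000 L = 958 g.
(b) Product at 61.6% available Cl: 958 / 0.616 = 1555 g.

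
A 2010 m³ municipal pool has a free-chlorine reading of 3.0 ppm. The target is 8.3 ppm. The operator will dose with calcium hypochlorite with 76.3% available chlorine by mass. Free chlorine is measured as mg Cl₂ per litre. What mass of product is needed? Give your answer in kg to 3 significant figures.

14.0 kg

Volume: 2010 m³ = 2,010,000 L.
Chlorine deficit: 8.3 − 3.0 = 5.3 ppm = 5.3 mg/L as Cl₂.
Cl₂ equivalent needed: 5.3 mg/L × 2,010,000 L = 10,650,000 mg = 10,650 g.
Product at 76.3% available chlorine: 10,650 / 0.763 = 13,960 g.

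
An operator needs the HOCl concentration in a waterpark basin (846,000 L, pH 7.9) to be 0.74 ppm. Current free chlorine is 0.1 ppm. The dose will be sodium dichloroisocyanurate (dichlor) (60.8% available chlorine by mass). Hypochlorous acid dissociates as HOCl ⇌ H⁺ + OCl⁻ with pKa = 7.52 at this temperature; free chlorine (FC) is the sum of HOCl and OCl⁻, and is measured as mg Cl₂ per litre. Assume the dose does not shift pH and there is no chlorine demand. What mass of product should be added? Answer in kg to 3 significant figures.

[OCl⁻]/[HOCl] = 10^(pH − pKa) = 10^(7.9 − 7.52) = 2.399; fraction as HOCl = 1/(1 + 2.399) = 0.2942.
Free chlorine required for 0.74 ppm HOCl: 0.74 / 0.2942 = 2.515 ppm.
FC to add: 2.515 − 0.1 = 2.415 mg/L as Cl₂.
Cl₂ equivalent: 2.415 mg/L × 846,000 L = 2043 g.
Product at 60.8% available Cl: 2043 / 0.608 = 3361 g.

3.36 kg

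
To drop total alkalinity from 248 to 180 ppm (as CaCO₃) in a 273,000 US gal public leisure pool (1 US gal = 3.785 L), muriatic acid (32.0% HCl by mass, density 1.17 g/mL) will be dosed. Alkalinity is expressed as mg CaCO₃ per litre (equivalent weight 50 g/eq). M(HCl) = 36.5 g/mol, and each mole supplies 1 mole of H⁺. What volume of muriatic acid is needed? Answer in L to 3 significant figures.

Volume: 273,000 US gal × 3.785 L/gal = 1,033,305 L.
Alkalinity to neutralize: (248 − 180) = 68 mg/L as CaCO₃ × 1,033,305 L = 70,260 g as CaCO₃.
Equivalents of H⁺ required: 70,260 ÷ 50 g/eq = 1405 eq = 1405 mol HCl.
Mass of HCl: 1405 × 36.5 = 51,290 g.
Mass of 32.0% solution: 51,290 / 0.32 = 160,300 g.
Volume: 160,300 g ÷ 1.17 g/mL = 137,000 mL.

137 L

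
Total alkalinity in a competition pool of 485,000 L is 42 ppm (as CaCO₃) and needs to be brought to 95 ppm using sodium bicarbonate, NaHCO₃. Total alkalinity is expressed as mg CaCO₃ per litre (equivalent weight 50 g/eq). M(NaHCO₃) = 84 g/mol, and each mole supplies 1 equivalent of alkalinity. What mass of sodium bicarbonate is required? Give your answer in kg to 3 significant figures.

Alkalinity to add: (95 − 42) = 53 mg/L as CaCO₃ × 485,000 L = 25,700 g as CaCO₃.
Equivalents: 25,700 g ÷ 50 g/eq = 514.1 eq.
NaHCO₃ supplies 1 eq per mole → 514.1 mol.
Mass: 514.1 mol × 84 g/mol = 43,180 g.

43.2 kg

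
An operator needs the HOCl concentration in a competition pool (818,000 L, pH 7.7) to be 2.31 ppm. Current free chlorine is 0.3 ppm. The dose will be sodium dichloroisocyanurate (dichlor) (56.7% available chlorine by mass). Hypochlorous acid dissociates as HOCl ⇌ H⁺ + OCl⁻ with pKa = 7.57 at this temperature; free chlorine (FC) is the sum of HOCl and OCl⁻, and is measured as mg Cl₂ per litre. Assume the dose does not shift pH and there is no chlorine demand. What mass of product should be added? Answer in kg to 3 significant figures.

7.40 kg

[OCl⁻]/[HOCl] = 10^(pH − pKa) = 10^(7.7 − 7.57) = 1.349; fraction as HOCl = 1/(1 + 1.349) = 0.4257.
Free chlorine required for 2.31 ppm HOCl: 2.31 / 0.4257 = 5.426 ppm.
FC to add: 5.426 − 0.3 = 5.126 mg/L as Cl₂.
Cl₂ equivalent: 5.126 mg/L × 818,000 L = 4193 g.
Product at 56.7% available Cl: 4193 / 0.567 = 7395 g.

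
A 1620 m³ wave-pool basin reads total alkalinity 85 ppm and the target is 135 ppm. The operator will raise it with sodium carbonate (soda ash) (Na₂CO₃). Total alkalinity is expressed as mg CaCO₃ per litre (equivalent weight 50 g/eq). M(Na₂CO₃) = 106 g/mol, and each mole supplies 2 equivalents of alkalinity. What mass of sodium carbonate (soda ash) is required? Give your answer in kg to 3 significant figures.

85.9 kg

Volume: 1620 m³ = 1,620,000 L.
Alkalinity to add: (135 − 85) = 50 mg/L as CaCO₃ × 1,620,000 L = 81,000 g as CaCO₃.
Equivalents: 81,000 g ÷ 50 g/eq = 1620 eq.
Each mole of Na₂CO₃ supplies 2 eq, so 1620 / 2 = 810 mol.
Mass: 810 mol × 106 g/mol = 85,860 g.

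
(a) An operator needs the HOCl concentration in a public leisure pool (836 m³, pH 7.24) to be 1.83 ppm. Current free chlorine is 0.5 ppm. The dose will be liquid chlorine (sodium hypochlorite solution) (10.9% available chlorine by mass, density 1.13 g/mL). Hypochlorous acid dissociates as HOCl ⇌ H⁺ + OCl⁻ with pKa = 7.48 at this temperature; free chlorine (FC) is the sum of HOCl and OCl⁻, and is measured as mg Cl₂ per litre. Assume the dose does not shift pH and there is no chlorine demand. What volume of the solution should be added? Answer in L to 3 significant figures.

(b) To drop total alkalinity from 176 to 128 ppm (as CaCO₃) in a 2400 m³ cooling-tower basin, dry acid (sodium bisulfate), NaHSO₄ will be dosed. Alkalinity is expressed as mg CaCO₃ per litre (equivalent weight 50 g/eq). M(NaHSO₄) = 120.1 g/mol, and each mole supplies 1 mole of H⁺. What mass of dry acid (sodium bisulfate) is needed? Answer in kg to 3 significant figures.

(a) 16.2 L; (b) 277 kg

(a) Volume: 836 m³ = 836,000 L.
(a) [OCl⁻]/[HOCl] = 10^(pH − pKa) = 10^(7.24 − 7.48) = 0.5754; fraction as HOCl = 1/(1 + 0.5754) = 0.6347.
(a) Free chlorine required for 1.83 ppm HOCl: 1.83 / 0.6347 = 2.883 ppm.
(a) FC to add: 2.883 − 0.5 = 2.383 mg/L as Cl₂.
(a) Cl₂ equivalent: 2.383 mg/L × 836,000 L = 1992 g.
(a) Product at 10.9% available Cl: 1992 / 0.109 = 18,280 g.
(a) Volume: 18,280 g ÷ 1.13 g/mL = 16,170 mL.

(b) Volume: 2400 m³ = 2,400,000 L.
(b) Alkalinity to neutralize: (176 − 128) = 48 mg/L as CaCO₃ × 2,400,000 L = 115,200 g as CaCO₃.
(b) Equivalents of H⁺ required: 115,200 ÷ 50 g/eq = 2304 eq = 2304 mol NaHSO₄.
(b) Mass of NaHSO₄: 2304 × 120.1 = 276,700 g.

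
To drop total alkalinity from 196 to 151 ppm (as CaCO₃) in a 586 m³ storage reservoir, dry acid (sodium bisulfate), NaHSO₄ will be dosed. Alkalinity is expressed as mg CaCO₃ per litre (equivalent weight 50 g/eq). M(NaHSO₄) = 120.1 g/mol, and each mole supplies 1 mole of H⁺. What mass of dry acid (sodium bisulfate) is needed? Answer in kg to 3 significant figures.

63.3 kg

Volume: 586 m³ = 586,000 L.
Alkalinity to neutralize: (196 − 151) = 45 mg/L as CaCO₃ × 586,000 L = 26,370 g as CaCO₃.
Equivalents of H⁺ required: 26,370 ÷ 50 g/eq = 527.4 eq = 527.4 mol NaHSO₄.
Mass of NaHSO₄: 527.4 × 120.1 = 63,340 g.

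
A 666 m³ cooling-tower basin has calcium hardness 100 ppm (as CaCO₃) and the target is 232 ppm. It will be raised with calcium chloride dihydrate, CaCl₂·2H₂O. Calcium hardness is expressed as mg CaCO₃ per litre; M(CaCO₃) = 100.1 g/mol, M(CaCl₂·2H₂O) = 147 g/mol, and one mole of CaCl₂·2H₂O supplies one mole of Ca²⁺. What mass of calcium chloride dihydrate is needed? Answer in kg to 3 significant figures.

Volume: 666 m³ = 666,000 L.
Hardness to add: (232 − 100) = 132 mg/L as CaCO₃ × 666,000 L = 87,910 g as CaCO₃.
Moles of Ca²⁺ (1 mol Ca²⁺ ≡ 1 mol CaCO₃): 87,910 / 100.1 g/mol = 878.2 mol.
Mass of CaCl₂·2H₂O: 878.2 × 147 = 129,100 g.

129 kg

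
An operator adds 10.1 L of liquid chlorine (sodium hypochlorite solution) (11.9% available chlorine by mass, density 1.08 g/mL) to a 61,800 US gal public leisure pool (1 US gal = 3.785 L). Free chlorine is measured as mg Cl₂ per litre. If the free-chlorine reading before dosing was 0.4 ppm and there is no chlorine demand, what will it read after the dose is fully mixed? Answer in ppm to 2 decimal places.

5.95 ppm

Volume: 61,800 US gal × 3.785 L/gal = 233,913 L.
Mass of solution: 10.1 L × 1000 mL/L × 1.08 g/mL = 10,910 g.
Available chlorine delivered: 10,910 g × 0.119 = 1298 g as Cl₂.
Concentration rise: 1298 g / 233,913 L = 5.549 mg/L = 5.55 ppm.
Final FC: 0.4 + 5.55 = 5.95 ppm.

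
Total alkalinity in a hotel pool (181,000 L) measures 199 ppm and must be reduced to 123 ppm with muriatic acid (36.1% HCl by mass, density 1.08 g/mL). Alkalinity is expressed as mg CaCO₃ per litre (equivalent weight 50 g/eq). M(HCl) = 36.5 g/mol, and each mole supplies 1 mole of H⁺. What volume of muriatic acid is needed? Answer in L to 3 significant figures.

Alkalinity to neutralize: (199 − 123) = 76 mg/L as CaCO₃ × 181,000 L = 13,760 g as CaCO₃.
Equivalents of H⁺ required: 13,760 ÷ 50 g/eq = 275.1 eq = 275.1 mol HCl.
Mass of HCl: 275.1 × 36.5 = 10,040 g.
Mass of 36.1% solution: 10,040 / 0.361 = 27,820 g.
Volume: 27,820 g ÷ 1.08 g/mL = 25,760 mL.

25.8 L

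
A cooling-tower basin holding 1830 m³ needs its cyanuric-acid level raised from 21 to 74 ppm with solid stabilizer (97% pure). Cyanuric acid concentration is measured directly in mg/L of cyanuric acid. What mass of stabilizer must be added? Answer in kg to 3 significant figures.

Volume: 1830 m³ = 1,830,000 L.
CYA to add: (74 − 21) = 53 mg/L × 1,830,000 L = 96,990 g cyanuric acid.
At 97% purity: 96,990 / 0.97 = 99,990 g product.

100 kg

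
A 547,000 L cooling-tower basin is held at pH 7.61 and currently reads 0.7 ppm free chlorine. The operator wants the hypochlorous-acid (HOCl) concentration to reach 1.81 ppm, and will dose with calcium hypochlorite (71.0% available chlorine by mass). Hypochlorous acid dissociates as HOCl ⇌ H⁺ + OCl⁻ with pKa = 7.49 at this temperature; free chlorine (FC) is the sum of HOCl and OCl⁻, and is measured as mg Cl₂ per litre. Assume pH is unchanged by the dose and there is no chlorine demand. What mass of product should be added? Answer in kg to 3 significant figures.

2.69 kg

[OCl⁻]/[HOCl] = 10^(pH − pKa) = 10^(7.61 − 7.49) = 1.318; fraction as HOCl = 1/(1 + 1.318) = 0.4314.
Free chlorine required for 1.81 ppm HOCl: 1.81 / 0.4314 = 4.196 ppm.
FC to add: 4.196 − 0.7 = 3.496 mg/L as Cl₂.
Cl₂ equivalent: 3.496 mg/L × 547,000 L = 1912 g.
Product at 71.0% available Cl: 1912 / 0.71 = 2693 g.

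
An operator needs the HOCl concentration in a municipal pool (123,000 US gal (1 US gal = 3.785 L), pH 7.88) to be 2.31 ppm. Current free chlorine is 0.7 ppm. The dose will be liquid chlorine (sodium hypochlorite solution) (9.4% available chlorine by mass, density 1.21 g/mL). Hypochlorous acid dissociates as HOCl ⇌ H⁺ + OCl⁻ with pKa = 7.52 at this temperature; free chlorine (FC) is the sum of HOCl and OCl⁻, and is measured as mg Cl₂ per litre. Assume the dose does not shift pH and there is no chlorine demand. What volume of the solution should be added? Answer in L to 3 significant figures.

28.3 L

Volume: 123,000 US gal × 3.785 L/gal = 465,555 L.
[OCl⁻]/[HOCl] = 10^(pH − pKa) = 10^(7.88 − 7.52) = 2.291; fraction as HOCl = 1/(1 + 2.291) = 0.3039.
Free chlorine required for 2.31 ppm HOCl: 2.31 / 0.3039 = 7.602 ppm.
FC to add: 7.602 − 0.7 = 6.902 mg/L as Cl₂.
Cl₂ equivalent: 6.902 mg/L × 465,555 L = 3213 g.
Product at 9.4% available Cl: 3213 / 0.094 = 34,180 g.
Volume: 34,180 g ÷ 1.21 g/mL = 28,250 mL.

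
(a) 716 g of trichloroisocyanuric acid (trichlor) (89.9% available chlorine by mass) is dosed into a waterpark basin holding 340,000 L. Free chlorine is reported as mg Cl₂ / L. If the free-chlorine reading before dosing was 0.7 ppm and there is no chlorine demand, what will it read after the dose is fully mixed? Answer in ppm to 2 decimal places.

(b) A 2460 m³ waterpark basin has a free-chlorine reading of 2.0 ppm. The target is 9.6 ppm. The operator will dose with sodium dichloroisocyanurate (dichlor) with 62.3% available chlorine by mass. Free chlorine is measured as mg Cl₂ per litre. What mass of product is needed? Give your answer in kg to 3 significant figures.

(a) 2.59 ppm; (b) 30.0 kg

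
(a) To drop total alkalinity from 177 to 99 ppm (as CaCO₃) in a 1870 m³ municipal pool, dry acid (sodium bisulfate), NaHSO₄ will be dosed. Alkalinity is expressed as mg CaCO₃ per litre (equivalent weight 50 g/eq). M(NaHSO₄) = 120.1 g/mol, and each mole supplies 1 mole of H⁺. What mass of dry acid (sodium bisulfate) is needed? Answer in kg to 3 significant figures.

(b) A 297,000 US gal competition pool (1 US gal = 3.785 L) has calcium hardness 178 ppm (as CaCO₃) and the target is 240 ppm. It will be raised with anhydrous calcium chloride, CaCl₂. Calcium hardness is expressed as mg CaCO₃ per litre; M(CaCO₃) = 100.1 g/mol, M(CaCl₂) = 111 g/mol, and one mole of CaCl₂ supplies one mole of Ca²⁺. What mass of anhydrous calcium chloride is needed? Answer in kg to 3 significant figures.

(a) 350 kg; (b) 77.3 kg

(a) Volume: 1870 m³ = 1,870,000 L.
(a) Alkalinity to neutralize: (177 − 99) = 78 mg/L as CaCO₃ × 1,870,000 L = 145,900 g as CaCO₃.
(a) Equivalents of H⁺ required: 145,900 ÷ 50 g/eq = 2917 eq = 2917 mol NaHSO₄.
(a) Mass of NaHSO₄: 2917 × 120.1 = 350,400 g.

(b) Volume: 297,000 US gal × 3.785 L/gal = 1,124,145 L.
(b) Hardness to add: (240 − 178) = 62 mg/L as CaCO₃ × 1,124,145 L = 69,700 g as CaCO₃.
(b) Moles of Ca²⁺ (1 mol Ca²⁺ ≡ 1 mol CaCO₃): 69,700 / 100.1 g/mol = 696.3 mol.
(b) Mass of CaCl₂: 696.3 × 111 = 77,290 g.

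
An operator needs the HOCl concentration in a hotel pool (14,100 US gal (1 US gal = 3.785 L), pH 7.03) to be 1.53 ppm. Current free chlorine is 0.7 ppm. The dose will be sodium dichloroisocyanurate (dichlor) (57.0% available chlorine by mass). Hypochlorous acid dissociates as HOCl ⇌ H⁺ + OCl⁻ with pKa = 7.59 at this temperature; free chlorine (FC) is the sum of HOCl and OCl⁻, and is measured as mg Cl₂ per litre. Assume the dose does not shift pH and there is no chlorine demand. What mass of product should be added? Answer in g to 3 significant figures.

117 g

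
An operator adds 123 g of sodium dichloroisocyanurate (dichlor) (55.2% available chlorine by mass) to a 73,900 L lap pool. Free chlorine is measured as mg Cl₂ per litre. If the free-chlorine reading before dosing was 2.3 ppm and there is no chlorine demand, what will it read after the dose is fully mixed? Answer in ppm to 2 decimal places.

3.22 ppm

Available chlorine delivered: 123 g × 0.552 = 67.9 g as Cl₂.
Concentration rise: 67.9 g / 73,900 L = 0.9188 mg/L = 0.92 ppm.
Final FC: 2.3 + 0.92 = 3.22 ppm.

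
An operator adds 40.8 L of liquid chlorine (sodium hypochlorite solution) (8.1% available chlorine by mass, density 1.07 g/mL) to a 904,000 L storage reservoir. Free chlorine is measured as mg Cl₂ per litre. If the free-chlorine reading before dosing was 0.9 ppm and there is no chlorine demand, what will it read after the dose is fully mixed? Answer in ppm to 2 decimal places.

4.81 ppm

Mass of solution: 40.8 L × 1000 mL/L × 1.07 g/mL = 43,660 g.
Available chlorine delivered: 43,660 g × 0.081 = 3536 g as Cl₂.
Concentration rise: 3536 g / 904,000 L = 3.912 mg/L = 3.91 ppm.
Final FC: 0.9 + 3.91 = 4.81 ppm.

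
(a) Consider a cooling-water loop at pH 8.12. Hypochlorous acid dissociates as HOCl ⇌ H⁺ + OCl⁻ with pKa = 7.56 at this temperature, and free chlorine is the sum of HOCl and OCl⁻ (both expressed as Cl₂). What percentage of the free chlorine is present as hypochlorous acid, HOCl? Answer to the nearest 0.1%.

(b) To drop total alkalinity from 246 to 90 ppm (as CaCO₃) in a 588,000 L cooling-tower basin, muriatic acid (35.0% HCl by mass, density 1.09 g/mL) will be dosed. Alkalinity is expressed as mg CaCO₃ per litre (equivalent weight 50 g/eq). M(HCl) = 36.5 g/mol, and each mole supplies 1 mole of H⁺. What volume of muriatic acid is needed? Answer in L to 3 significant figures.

(a) 21.6%; (b) 176 L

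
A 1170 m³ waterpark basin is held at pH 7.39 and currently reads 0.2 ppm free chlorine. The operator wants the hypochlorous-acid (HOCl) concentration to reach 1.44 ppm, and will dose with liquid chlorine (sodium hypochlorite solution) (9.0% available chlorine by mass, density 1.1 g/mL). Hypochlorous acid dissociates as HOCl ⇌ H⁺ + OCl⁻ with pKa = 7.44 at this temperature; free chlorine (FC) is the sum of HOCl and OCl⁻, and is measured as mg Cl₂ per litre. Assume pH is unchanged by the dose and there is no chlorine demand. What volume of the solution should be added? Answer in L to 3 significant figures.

29.8 L

Volume: 1170 m³ = 1,170,000 L.
[OCl⁻]/[HOCl] = 10^(pH − pKa) = 10^(7.39 − 7.44) = 0.8913; fraction as HOCl = 1/(1 + 0.8913) = 0.5288.
Free chlorine required for 1.44 ppm HOCl: 1.44 / 0.5288 = 2.723 ppm.
FC to add: 2.723 − 0.2 = 2.523 mg/L as Cl₂.
Cl₂ equivalent: 2.523 mg/L × 1,170,000 L = 2952 g.
Product at 9.0% available Cl: 2952 / 0.09 = 32,800 g.
Volume: 32,800 g ÷ 1.1 g/mL = 29,820 mL.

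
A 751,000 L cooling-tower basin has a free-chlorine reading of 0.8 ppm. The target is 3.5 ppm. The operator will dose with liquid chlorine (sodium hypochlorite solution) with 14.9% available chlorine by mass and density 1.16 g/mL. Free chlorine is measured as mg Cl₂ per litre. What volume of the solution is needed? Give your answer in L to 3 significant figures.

11.7 L

Chlorine deficit: 3.5 − 0.8 = 2.7 ppm = 2.7 mg/L as Cl₂.
Cl₂ equivalent needed: 2.7 mg/L × 751,000 L = 2,028,000 mg = 2028 g.
Product at 14.9% available chlorine: 2028 / 0.149 = 13,610 g.
Volume at density 1.16 g/mL: 13,610 g ÷ 1.16 g/mL = 11,730 mL.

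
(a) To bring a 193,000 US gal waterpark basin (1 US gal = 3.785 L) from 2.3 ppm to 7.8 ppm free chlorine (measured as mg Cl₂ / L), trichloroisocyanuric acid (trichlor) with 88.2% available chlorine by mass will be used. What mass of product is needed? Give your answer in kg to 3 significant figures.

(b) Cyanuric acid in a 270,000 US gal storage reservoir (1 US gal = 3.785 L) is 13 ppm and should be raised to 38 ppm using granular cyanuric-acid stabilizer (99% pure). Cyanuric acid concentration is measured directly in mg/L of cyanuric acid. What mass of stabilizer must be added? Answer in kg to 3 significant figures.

(a) Volume: 193,000 US gal × 3.785 L/gal = 730,505 L.
(a) Chlorine deficit: 7.8 − 2.3 = 5.5 ppm = 5.5 mg/L as Cl₂.
(a) Cl₂ equivalent needed: 5.5 mg/L × 730,505 L = 4,018,000 mg = 4018 g.
(a) Product at 88.2% available chlorine: 4018 / 0.882 = 4555 g.

(b) Volume: 270,000 US gal × 3.785 L/gal = 1,021,950 L.
(b) CYA to add: (38 − 13) = 25 mg/L × 1,021,950 L = 25,550 g cyanuric acid.
(b) At 99% purity: 25,550 / 0.99 = 25,810 g product.

(a) 4.56 kg; (b) 25.8 kg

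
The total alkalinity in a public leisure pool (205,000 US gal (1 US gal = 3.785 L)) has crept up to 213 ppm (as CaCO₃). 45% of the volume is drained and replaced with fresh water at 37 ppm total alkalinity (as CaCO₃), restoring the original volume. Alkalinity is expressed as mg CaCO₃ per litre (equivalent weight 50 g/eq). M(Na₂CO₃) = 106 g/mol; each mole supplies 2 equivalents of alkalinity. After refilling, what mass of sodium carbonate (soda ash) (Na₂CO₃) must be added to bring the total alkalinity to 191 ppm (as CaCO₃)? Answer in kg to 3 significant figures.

47.0 kg

Volume: 205,000 US gal × 3.785 L/gal = 775,925 L.
After draining 45% and refilling: 213 × 0.55 + 37 × 0.45 = 133.8 ppm.
Deficit to target: 191 − 133.8 = 57.2 mg/L.
As CaCO₃: 57.2 mg/L × 775,925 L = 44,380 g; ÷ 50 g/eq ÷ 2 = 443.8 mol Na₂CO₃.
Mass: 443.8 × 106 = 47,050 g.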